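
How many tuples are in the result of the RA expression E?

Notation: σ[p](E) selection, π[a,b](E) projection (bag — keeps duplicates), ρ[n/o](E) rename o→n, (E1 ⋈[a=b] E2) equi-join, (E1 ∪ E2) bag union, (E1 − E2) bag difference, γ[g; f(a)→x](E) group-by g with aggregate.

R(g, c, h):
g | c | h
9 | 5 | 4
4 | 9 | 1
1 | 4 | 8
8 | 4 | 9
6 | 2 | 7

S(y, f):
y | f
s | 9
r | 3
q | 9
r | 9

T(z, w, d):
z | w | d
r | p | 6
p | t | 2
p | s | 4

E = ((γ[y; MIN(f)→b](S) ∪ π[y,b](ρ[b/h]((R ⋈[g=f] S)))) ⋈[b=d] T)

Stepwise |·|:
  S → 4
  γ[y; MIN(f)→b](S) → 3
  R → 5
  S → 4
  (R ⋈[g=f] S) → 3
  ρ[b/h]((R ⋈[g=f] S)) → 3
  π[y,b](ρ[b/h]((R ⋈[g=f] S))) → 3
  (γ[y; MIN(f)→b](S) ∪ π[y,b](ρ[b/h]((R ⋈[g=f] S)))) → 6
  T → 3
  ((γ[y; MIN(f)→b](S) ∪ π[y,b](ρ[b/h]((R ⋈[g=f] S)))) ⋈[b=d] T) → 3

|E| = 3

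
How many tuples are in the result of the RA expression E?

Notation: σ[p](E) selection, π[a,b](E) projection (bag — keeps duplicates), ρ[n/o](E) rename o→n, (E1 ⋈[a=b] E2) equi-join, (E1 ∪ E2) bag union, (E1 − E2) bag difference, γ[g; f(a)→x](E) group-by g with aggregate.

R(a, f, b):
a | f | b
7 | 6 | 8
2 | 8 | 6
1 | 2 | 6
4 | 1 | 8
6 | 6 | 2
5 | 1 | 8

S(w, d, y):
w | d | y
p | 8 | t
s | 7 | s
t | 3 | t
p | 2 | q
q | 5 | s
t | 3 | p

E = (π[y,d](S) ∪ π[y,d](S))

Stepwise |·|:
  S → 6
  π[y,d](S) → 6
  S → 6
  π[y,d](S) → 6
  (π[y,d](S) ∪ π[y,d](S)) → 12

|E| = 12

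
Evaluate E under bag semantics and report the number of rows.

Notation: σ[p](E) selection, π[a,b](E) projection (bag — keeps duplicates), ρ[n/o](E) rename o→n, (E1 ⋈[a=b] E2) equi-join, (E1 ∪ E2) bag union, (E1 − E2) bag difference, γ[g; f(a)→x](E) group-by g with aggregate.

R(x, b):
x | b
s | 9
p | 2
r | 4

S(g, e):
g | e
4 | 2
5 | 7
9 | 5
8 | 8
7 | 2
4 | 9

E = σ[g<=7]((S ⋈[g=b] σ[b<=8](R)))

Stepwise |·|:
  S → 6
  R → 3
  σ[b<=8](R) → 2
  (S ⋈[g=b] σ[b<=8](R)) → 2
  σ[g<=7]((S ⋈[g=b] σ[b<=8](R))) → 2

|E| = 2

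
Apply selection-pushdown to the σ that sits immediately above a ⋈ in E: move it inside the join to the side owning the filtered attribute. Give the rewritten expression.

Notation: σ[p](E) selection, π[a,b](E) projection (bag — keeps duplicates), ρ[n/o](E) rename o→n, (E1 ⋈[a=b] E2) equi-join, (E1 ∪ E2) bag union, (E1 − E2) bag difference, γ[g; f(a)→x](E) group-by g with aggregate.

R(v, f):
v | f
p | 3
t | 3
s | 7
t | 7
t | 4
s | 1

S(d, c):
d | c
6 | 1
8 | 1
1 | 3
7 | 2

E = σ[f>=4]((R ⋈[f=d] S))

σ filters on f, owned by the left side.
E' = (σ[f>=4](R) ⋈[f=d] S)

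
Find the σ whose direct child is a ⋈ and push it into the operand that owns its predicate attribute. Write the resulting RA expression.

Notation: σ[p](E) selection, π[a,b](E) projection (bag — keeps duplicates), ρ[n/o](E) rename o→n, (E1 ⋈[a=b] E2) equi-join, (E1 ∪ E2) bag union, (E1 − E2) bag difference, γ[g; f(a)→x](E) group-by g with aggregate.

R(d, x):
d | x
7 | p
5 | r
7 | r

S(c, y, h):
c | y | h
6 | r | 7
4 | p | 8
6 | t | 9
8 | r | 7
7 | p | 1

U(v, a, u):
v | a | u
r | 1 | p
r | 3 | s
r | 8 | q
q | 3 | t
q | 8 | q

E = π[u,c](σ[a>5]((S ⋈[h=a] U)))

σ filters on a, owned by the right side.
E' = π[u,c]((S ⋈[h=a] σ[a>5](U)))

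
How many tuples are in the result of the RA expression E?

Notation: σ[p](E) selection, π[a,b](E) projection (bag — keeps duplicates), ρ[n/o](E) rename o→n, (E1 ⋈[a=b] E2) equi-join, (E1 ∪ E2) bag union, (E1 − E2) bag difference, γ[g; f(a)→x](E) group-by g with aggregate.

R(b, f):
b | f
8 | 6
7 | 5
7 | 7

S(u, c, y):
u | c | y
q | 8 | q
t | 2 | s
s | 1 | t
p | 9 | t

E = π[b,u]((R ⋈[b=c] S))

Row counts bottom-up:
  R → 3
  S → 4
  (R ⋈[b=c] S) → 1
  π[b,u]((R ⋈[b=c] S)) → 1

|E| = 1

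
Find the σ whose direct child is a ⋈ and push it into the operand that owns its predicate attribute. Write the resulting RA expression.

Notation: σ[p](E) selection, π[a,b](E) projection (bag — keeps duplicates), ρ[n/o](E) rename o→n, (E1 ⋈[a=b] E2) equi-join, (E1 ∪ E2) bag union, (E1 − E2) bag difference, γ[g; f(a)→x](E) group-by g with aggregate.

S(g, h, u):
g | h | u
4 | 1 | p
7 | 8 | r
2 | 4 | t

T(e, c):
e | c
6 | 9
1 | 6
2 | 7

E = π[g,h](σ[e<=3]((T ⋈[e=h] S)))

σ filters on e, owned by the left side.
E' = π[g,h]((σ[e<=3](T) ⋈[e=h] S))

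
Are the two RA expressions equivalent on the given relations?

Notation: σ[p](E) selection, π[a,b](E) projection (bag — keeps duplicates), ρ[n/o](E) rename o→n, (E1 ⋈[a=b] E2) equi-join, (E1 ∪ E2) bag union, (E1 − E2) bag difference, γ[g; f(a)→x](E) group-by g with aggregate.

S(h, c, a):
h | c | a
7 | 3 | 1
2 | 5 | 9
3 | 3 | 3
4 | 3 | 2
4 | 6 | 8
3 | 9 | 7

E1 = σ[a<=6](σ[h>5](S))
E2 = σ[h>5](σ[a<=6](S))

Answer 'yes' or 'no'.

E1 stepwise |·|:
  S → 6
  σ[h>5](S) → 1
  σ[a<=6](σ[h>5](S)) → 1
E2 stepwise |·|:
  S → 6
  σ[a<=6](S) → 3
  σ[h>5](σ[a<=6](S)) → 1

E1 and E2 produce the same multiset:
h | c | a
7 | 3 | 1

yes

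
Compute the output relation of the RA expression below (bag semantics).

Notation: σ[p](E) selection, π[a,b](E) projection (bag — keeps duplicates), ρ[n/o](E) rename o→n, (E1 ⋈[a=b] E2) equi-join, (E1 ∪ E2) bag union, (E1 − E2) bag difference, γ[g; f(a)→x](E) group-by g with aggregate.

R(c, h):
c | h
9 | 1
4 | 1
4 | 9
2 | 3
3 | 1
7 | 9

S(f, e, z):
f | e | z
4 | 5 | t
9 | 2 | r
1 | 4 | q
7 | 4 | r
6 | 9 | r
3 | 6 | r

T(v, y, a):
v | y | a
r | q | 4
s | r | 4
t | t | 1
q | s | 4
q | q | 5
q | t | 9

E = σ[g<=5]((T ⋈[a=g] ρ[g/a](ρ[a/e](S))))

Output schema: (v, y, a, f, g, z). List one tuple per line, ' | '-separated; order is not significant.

Subexpression sizes:
  T → 6
  S → 6
  ρ[a/e](S) → 6
  ρ[g/a](ρ[a/e](S)) → 6
  (T ⋈[a=g] ρ[g/a](ρ[a/e](S))) → 8
  σ[g<=5]((T ⋈[a=g] ρ[g/a](ρ[a/e](S)))) → 7

== RESULT ==
v | y | a | f | g | z
q | q | 5 | 4 | 5 | t
q | s | 4 | 1 | 4 | q
q | s | 4 | 7 | 4 | r
r | q | 4 | 1 | 4 | q
r | q | 4 | 7 | 4 | r
s | r | 4 | 1 | 4 | q
s | r | 4 | 7 | 4 | r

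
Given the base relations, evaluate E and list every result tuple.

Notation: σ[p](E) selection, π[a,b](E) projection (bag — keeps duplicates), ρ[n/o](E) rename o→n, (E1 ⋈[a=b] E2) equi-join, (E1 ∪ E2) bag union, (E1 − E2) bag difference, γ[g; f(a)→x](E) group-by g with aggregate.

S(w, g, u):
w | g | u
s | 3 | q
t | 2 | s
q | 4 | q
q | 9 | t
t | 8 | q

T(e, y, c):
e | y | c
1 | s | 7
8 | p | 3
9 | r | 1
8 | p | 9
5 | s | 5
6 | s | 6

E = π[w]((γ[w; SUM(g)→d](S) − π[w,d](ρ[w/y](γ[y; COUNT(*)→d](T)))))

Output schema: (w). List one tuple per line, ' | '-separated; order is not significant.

Row counts bottom-up:
  S → 5
  γ[w; SUM(g)→d](S) → 3
  T → 6
  γ[y; COUNT(*)→d](T) → 3
  ρ[w/y](γ[y; COUNT(*)→d](T)) → 3
  π[w,d](ρ[w/y](γ[y; COUNT(*)→d](T))) → 3
  (γ[w; SUM(g)→d](S) − π[w,d](ρ[w/y](γ[y; COUNT(*)→d](T)))) → 2
  π[w]((γ[w; SUM(g)→d](S) − π[w,d](ρ[w/y](γ[y; COUNT(*)→d](T))))) → 2

== RESULT ==
w
q
t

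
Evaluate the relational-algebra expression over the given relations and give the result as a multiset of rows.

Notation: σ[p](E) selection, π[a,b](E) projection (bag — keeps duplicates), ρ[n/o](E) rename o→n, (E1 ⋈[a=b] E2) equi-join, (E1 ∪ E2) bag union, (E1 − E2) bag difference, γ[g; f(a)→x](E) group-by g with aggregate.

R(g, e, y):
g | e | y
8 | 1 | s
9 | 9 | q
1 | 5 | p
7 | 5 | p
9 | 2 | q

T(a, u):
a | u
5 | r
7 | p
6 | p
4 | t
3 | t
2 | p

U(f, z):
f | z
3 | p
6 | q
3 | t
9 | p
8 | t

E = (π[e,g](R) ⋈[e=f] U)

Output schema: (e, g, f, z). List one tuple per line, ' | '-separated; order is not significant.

Row counts bottom-up:
  R → 5
  π[e,g](R) → 5
  U → 5
  (π[e,g](R) ⋈[e=f] U) → 1

== RESULT ==
e | g | f | z
9 | 9 | 9 | p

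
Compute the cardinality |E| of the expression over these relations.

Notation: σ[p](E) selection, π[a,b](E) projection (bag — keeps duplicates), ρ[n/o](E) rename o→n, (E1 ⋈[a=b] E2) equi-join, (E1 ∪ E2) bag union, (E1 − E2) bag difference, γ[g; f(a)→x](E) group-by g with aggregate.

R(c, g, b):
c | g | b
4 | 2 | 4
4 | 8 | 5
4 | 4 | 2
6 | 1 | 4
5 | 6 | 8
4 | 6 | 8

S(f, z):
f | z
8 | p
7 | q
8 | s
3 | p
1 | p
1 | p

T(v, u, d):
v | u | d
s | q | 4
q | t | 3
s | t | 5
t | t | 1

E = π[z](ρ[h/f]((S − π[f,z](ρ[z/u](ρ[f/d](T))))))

Row counts bottom-up:
  S → 6
  T → 4
  ρ[f/d](T) → 4
  ρ[z/u](ρ[f/d](T)) → 4
  π[f,z](ρ[z/u](ρ[f/d](T))) → 4
  (S − π[f,z](ρ[z/u](ρ[f/d](T)))) → 6
  ρ[h/f]((S − π[f,z](ρ[z/u](ρ[f/d](T))))) → 6
  π[z](ρ[h/f]((S − π[f,z](ρ[z/u](ρ[f/d](T)))))) → 6

|E| = 6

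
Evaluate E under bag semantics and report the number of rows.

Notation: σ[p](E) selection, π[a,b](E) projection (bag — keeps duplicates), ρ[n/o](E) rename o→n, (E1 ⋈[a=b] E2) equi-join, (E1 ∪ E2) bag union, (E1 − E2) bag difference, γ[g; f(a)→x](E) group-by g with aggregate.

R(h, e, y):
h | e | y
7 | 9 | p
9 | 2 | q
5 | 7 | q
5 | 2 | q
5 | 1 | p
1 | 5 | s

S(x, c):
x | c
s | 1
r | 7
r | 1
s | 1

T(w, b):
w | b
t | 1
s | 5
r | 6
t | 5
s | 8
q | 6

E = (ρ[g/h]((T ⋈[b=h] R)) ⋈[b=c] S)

Subexpression sizes:
  T → 6
  R → 6
  (T ⋈[b=h] R) → 7
  ρ[g/h]((T ⋈[b=h] R)) → 7
  S → 4
  (ρ[g/h]((T ⋈[b=h] R)) ⋈[b=c] S) → 3

|E| = 3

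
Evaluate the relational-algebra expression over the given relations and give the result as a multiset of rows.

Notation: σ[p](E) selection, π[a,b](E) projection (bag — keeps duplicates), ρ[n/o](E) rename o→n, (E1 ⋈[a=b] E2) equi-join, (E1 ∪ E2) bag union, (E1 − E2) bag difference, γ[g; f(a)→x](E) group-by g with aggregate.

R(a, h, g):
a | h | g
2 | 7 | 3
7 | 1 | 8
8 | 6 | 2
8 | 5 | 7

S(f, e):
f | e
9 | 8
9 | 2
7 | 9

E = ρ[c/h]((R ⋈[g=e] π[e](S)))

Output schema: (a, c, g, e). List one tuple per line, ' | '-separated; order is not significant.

Stepwise |·|:
  R → 4
  S → 3
  π[e](S) → 3
  (R ⋈[g=e] π[e](S)) → 2
  ρ[c/h]((R ⋈[g=e] π[e](S))) → 2

== RESULT ==
a | c | g | e
7 | 1 | 8 | 8
8 | 6 | 2 | 2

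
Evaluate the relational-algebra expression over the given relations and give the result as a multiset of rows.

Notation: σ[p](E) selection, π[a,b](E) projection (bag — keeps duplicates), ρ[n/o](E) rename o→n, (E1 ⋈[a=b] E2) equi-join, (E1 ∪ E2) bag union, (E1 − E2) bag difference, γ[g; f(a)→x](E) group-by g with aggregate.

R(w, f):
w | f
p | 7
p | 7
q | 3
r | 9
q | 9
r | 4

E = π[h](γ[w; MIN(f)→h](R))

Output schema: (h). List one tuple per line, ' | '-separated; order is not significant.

Stepwise |·|:
  R → 6
  γ[w; MIN(f)→h](R) → 3
  π[h](γ[w; MIN(f)→h](R)) → 3

== RESULT ==
h
3
4
7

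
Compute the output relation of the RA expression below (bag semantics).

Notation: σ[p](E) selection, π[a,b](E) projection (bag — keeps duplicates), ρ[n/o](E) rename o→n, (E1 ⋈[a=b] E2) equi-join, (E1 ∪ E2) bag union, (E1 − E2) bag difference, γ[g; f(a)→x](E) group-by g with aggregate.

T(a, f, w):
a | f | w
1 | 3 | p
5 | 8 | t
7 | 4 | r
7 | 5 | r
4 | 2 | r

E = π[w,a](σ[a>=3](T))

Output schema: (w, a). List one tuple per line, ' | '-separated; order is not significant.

Row counts bottom-up:
  T → 5
  σ[a>=3](T) → 4
  π[w,a](σ[a>=3](T)) → 4

== RESULT ==
w | a
r | 4
r | 7
r | 7
t | 5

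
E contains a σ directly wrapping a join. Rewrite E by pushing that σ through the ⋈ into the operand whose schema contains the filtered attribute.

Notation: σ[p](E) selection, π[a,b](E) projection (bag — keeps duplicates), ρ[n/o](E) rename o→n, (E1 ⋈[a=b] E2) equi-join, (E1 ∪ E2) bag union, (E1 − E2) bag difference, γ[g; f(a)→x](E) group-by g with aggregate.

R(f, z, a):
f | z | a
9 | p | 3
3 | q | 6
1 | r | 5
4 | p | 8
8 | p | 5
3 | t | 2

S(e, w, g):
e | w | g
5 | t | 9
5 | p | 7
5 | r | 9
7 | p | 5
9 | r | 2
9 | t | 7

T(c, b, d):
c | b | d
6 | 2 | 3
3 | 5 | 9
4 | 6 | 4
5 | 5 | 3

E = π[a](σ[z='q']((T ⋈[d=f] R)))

σ filters on z, owned by the right side.
E' = π[a]((T ⋈[d=f] σ[z='q'](R)))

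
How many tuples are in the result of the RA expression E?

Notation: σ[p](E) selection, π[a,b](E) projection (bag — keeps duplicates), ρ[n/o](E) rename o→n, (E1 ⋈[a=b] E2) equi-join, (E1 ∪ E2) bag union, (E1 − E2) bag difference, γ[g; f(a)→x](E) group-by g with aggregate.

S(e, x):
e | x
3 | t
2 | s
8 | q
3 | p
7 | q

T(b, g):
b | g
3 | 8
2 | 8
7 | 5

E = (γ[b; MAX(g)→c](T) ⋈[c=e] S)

Row counts bottom-up:
  T → 3
  γ[b; MAX(g)→c](T) → 3
  S → 5
  (γ[b; MAX(g)→c](T) ⋈[c=e] S) → 2

|E| = 2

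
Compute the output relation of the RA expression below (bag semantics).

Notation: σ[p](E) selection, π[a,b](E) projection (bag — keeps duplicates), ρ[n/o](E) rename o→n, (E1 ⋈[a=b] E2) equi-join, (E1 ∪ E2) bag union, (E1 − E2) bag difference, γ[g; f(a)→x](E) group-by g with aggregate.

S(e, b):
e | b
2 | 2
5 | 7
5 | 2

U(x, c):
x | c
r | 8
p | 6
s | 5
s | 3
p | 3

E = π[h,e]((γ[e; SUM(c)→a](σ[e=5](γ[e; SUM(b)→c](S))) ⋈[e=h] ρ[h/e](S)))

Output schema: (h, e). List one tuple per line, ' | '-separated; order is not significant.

Subexpression sizes:
  S → 3
  γ[e; SUM(b)→c](S) → 2
  σ[e=5](γ[e; SUM(b)→c](S)) → 1
  γ[e; SUM(c)→a](σ[e=5](γ[e; SUM(b)→c](S))) → 1
  S → 3
  ρ[h/e](S) → 3
  (γ[e; SUM(c)→a](σ[e=5](γ[e; SUM(b)→c](S))) ⋈[e=h] ρ[h/e](S)) → 2
  π[h,e]((γ[e; SUM(c)→a](σ[e=5](γ[e; SUM(b)→c](S))) ⋈[e=h] ρ[h/e](S))) → 2

== RESULT ==
h | e
5 | 5
5 | 5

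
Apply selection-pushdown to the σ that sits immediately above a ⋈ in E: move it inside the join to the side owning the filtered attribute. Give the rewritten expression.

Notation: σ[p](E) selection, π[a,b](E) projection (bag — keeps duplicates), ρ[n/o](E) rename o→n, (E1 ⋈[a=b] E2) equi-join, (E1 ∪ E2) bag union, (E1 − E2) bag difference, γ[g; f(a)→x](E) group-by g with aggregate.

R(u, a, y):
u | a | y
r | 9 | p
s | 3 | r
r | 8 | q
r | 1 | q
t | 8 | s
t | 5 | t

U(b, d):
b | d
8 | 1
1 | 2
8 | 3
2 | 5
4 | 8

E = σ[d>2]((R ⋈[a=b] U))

σ filters on d, owned by the right side.
E' = (R ⋈[a=b] σ[d>2](U))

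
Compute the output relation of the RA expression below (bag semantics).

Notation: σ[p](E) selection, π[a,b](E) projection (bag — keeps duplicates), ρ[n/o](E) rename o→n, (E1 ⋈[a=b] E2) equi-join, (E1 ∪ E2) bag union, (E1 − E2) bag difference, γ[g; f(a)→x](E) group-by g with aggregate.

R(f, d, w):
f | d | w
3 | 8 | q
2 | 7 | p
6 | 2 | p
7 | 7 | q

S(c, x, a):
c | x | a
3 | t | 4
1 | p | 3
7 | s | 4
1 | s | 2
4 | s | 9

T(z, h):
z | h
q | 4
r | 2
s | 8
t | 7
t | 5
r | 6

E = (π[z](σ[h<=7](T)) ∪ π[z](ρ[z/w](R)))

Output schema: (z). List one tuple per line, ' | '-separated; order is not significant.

Stepwise |·|:
  T → 6
  σ[h<=7](T) → 5
  π[z](σ[h<=7](T)) → 5
  R → 4
  ρ[z/w](R) → 4
  π[z](ρ[z/w](R)) → 4
  (π[z](σ[h<=7](T)) ∪ π[z](ρ[z/w](R))) → 9

== RESULT ==
z
p
p
q
q
q
r
r
t
t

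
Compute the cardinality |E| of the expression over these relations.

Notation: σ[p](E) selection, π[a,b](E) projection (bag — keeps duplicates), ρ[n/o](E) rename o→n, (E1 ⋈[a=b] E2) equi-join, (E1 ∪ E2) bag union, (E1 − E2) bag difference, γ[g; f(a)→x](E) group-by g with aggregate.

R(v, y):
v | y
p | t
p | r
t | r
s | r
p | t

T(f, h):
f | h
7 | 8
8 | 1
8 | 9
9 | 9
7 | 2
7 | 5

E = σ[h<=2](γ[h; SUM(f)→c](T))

Subexpression sizes:
  T → 6
  γ[h; SUM(f)→c](T) → 5
  σ[h<=2](γ[h; SUM(f)→c](T)) → 2

|E| = 2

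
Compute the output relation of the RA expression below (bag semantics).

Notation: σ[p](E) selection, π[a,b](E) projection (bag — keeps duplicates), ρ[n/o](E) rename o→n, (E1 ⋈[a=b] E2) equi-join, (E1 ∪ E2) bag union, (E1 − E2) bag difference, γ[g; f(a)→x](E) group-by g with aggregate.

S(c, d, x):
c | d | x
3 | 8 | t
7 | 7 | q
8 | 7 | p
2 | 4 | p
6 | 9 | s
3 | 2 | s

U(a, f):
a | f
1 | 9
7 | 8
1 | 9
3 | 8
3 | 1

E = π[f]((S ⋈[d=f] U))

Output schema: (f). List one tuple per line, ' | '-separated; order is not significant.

Stepwise |·|:
  S → 6
  U → 5
  (S ⋈[d=f] U) → 4
  π[f]((S ⋈[d=f] U)) → 4

== RESULT ==
f
8
8
9
9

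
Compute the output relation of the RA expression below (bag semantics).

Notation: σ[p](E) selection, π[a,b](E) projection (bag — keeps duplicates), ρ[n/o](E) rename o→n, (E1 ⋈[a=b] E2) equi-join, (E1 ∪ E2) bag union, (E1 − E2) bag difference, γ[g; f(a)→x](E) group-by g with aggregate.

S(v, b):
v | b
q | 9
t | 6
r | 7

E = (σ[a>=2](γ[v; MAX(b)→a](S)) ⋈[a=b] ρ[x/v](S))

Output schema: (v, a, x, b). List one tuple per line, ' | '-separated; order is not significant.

Subexpression sizes:
  S → 3
  γ[v; MAX(b)→a](S) → 3
  σ[a>=2](γ[v; MAX(b)→a](S)) → 3
  S → 3
  ρ[x/v](S) → 3
  (σ[a>=2](γ[v; MAX(b)→a](S)) ⋈[a=b] ρ[x/v](S)) → 3

== RESULT ==
v | a | x | b
q | 9 | q | 9
r | 7 | r | 7
t | 6 | t | 6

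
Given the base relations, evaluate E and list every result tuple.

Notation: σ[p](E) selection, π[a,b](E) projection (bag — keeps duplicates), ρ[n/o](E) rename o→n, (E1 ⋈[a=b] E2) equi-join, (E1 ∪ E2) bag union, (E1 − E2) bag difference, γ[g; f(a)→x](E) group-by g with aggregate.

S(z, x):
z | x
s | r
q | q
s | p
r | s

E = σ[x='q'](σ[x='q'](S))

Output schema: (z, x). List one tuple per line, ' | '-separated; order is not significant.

Per-node cardinality:
  S → 4
  σ[x='q'](S) → 1
  σ[x='q'](σ[x='q'](S)) → 1

== RESULT ==
z | x
q | q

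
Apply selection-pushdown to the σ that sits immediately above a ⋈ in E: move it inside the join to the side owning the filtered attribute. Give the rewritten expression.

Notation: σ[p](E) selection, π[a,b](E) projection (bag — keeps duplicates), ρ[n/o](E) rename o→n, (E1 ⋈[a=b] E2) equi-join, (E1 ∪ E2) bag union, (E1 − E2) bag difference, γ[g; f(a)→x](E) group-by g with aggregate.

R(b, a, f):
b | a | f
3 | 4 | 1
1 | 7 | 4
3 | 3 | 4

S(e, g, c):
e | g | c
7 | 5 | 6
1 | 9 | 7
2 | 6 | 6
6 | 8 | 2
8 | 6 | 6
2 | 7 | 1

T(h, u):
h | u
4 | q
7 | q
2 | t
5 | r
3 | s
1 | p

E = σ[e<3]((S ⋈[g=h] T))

σ filters on e, owned by the left side.
E' = (σ[e<3](S) ⋈[g=h] T)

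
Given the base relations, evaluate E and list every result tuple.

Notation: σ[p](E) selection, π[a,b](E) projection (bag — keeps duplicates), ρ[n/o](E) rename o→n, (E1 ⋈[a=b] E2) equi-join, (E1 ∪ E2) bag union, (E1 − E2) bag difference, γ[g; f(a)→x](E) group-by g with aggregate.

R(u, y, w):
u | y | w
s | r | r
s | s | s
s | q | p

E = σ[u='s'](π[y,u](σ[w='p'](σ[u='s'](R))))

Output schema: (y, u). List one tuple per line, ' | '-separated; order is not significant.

Per-node cardinality:
  R → 3
  σ[u='s'](R) → 3
  σ[w='p'](σ[u='s'](R)) → 1
  π[y,u](σ[w='p'](σ[u='s'](R))) → 1
  σ[u='s'](π[y,u](σ[w='p'](σ[u='s'](R)))) → 1

== RESULT ==
y | u
q | s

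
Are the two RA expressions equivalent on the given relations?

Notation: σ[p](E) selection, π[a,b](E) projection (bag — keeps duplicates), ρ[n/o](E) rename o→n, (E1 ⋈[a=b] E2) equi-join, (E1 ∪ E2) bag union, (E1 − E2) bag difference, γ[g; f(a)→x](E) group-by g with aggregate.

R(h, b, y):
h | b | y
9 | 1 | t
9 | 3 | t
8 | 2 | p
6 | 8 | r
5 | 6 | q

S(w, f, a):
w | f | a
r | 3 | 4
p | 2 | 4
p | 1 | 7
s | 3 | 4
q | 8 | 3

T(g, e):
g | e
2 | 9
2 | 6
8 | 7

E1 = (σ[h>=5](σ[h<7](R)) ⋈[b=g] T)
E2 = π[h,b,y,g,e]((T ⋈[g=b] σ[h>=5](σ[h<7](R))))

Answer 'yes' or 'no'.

E1 subexpression sizes:
  R → 5
  σ[h<7](R) → 2
  σ[h>=5](σ[h<7](R)) → 2
  T → 3
  (σ[h>=5](σ[h<7](R)) ⋈[b=g] T) → 1
E2 subexpression sizes:
  T → 3
  R → 5
  σ[h<7](R) → 2
  σ[h>=5](σ[h<7](R)) → 2
  (T ⋈[g=b] σ[h>=5](σ[h<7](R))) → 1
  π[h,b,y,g,e]((T ⋈[g=b] σ[h>=5](σ[h<7](R)))) → 1

E1 and E2 produce the same multiset:
h | b | y | g | e
6 | 8 | r | 8 | 7

yes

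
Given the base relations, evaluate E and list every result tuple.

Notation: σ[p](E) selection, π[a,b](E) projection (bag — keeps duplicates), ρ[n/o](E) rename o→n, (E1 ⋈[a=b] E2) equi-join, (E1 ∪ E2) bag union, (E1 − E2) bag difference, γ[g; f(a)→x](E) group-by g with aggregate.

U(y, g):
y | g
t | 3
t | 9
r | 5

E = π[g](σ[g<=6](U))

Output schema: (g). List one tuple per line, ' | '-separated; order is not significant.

Stepwise |·|:
  U → 3
  σ[g<=6](U) → 2
  π[g](σ[g<=6](U)) → 2

== RESULT ==
g
3
5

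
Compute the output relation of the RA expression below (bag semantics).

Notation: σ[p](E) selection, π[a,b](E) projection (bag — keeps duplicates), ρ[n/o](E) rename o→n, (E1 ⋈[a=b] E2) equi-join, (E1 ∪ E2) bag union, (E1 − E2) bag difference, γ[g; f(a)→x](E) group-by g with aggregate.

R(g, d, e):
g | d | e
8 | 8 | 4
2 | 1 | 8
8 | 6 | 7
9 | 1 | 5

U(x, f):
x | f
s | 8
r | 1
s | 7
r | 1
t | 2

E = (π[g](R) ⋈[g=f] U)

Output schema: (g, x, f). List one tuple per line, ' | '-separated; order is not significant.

Stepwise |·|:
  R → 4
  π[g](R) → 4
  U → 5
  (π[g](R) ⋈[g=f] U) → 3

== RESULT ==
g | x | f
2 | t | 2
8 | s | 8
8 | s | 8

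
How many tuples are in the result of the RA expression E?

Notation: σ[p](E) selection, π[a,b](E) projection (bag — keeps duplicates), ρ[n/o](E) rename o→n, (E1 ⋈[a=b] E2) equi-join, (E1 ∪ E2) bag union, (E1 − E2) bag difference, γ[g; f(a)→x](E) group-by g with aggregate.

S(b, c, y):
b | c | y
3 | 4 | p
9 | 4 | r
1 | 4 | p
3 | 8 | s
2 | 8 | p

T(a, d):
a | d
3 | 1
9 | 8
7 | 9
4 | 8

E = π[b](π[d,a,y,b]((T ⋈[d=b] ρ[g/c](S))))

Stepwise |·|:
  T → 4
  S → 5
  ρ[g/c](S) → 5
  (T ⋈[d=b] ρ[g/c](S)) → 2
  π[d,a,y,b]((T ⋈[d=b] ρ[g/c](S))) → 2
  π[b](π[d,a,y,b]((T ⋈[d=b] ρ[g/c](S)))) → 2

|E| = 2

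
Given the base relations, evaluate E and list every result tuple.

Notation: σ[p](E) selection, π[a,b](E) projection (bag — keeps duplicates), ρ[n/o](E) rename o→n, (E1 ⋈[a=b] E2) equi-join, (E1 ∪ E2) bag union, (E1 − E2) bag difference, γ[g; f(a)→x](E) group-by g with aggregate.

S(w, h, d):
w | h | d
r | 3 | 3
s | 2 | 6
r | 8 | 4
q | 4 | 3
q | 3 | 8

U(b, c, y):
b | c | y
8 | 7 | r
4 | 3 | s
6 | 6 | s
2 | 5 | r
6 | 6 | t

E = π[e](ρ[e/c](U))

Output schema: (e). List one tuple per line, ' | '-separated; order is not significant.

Row counts bottom-up:
  U → 5
  ρ[e/c](U) → 5
  π[e](ρ[e/c](U)) → 5

== RESULT ==
e
3
5
6
6
7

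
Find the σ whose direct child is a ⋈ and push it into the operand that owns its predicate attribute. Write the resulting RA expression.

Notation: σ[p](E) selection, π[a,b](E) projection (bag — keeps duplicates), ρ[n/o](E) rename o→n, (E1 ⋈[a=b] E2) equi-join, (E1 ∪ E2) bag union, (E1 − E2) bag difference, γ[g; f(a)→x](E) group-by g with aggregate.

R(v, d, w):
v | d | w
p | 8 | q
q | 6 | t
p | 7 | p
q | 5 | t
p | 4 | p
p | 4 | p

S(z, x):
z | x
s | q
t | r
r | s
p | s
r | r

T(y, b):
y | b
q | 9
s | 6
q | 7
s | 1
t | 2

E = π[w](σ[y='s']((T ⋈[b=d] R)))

σ filters on y, owned by the left side.
E' = π[w]((σ[y='s'](T) ⋈[b=d] R))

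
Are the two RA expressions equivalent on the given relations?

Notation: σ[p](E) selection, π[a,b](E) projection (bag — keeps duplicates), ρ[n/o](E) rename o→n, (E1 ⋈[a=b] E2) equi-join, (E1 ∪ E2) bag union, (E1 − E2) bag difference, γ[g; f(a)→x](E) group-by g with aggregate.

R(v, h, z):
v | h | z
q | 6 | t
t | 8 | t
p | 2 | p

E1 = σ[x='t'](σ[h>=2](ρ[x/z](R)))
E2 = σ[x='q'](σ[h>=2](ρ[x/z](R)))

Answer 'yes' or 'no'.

E1 row counts bottom-up:
  R → 3
  ρ[x/z](R) → 3
  σ[h>=2](ρ[x/z](R)) → 3
  σ[x='t'](σ[h>=2](ρ[x/z](R))) → 2
E2 row counts bottom-up:
  R → 3
  ρ[x/z](R) → 3
  σ[h>=2](ρ[x/z](R)) → 3
  σ[x='q'](σ[h>=2](ρ[x/z](R))) → 0

E1 result:
v | h | x
q | 6 | t
t | 8 | t
E2 result:
v | h | x
(0 rows)
Witness: ('q', 6, 't') appears 1× in E1 but 0× in E2.

no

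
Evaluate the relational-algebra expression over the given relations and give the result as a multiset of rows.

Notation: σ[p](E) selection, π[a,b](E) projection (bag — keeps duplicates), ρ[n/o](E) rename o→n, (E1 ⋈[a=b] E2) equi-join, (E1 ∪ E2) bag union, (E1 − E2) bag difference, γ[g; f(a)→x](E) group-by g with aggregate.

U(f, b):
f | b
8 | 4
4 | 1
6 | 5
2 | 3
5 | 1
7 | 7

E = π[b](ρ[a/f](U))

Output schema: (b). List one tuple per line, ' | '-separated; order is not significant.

Subexpression sizes:
  U → 6
  ρ[a/f](U) → 6
  π[b](ρ[a/f](U)) → 6

== RESULT ==
b
1
1
3
4
5
7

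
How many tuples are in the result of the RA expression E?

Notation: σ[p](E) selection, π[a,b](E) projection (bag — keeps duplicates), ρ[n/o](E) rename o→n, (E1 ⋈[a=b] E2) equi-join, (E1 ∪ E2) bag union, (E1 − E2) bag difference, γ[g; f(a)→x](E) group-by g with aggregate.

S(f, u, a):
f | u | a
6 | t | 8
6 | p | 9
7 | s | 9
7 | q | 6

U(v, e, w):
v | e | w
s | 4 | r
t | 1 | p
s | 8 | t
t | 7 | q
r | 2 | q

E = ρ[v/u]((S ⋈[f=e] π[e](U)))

Per-node cardinality:
  S → 4
  U → 5
  π[e](U) → 5
  (S ⋈[f=e] π[e](U)) → 2
  ρ[v/u]((S ⋈[f=e] π[e](U))) → 2

|E| = 2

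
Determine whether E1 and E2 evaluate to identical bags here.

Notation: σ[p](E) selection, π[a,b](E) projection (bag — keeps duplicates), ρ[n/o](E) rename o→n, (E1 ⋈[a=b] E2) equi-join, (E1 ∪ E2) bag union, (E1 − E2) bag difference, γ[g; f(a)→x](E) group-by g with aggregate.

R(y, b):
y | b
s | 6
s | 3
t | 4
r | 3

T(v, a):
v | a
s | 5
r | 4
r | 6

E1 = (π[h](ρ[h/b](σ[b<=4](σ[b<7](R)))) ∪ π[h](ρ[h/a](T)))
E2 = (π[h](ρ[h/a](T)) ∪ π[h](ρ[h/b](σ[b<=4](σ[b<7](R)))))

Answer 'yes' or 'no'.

E1 row counts bottom-up:
  R → 4
  σ[b<7](R) → 4
  σ[b<=4](σ[b<7](R)) → 3
  ρ[h/b](σ[b<=4](σ[b<7](R))) → 3
  π[h](ρ[h/b](σ[b<=4](σ[b<7](R)))) → 3
  T → 3
  ρ[h/a](T) → 3
  π[h](ρ[h/a](T)) → 3
  (π[h](ρ[h/b](σ[b<=4](σ[b<7](R)))) ∪ π[h](ρ[h/a](T))) → 6
E2 row counts bottom-up:
  T → 3
  ρ[h/a](T) → 3
  π[h](ρ[h/a](T)) → 3
  R → 4
  σ[b<7](R) → 4
  σ[b<=4](σ[b<7](R)) → 3
  ρ[h/b](σ[b<=4](σ[b<7](R))) → 3
  π[h](ρ[h/b](σ[b<=4](σ[b<7](R)))) → 3
  (π[h](ρ[h/a](T)) ∪ π[h](ρ[h/b](σ[b<=4](σ[b<7](R))))) → 6

E1 and E2 produce the same multiset:
h
3
3
4
4
5
6

yes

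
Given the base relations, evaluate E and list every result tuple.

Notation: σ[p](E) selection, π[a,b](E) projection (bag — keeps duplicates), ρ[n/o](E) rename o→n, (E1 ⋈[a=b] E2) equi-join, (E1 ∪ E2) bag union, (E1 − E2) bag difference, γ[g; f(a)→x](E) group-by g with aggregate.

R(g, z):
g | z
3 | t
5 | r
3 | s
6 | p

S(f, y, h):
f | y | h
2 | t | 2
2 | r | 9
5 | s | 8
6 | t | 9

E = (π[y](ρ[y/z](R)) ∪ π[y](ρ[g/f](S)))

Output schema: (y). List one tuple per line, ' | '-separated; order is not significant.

Per-node cardinality:
  R → 4
  ρ[y/z](R) → 4
  π[y](ρ[y/z](R)) → 4
  S → 4
  ρ[g/f](S) → 4
  π[y](ρ[g/f](S)) → 4
  (π[y](ρ[y/z](R)) ∪ π[y](ρ[g/f](S))) → 8

== RESULT ==
y
p
r
r
s
s
t
t
t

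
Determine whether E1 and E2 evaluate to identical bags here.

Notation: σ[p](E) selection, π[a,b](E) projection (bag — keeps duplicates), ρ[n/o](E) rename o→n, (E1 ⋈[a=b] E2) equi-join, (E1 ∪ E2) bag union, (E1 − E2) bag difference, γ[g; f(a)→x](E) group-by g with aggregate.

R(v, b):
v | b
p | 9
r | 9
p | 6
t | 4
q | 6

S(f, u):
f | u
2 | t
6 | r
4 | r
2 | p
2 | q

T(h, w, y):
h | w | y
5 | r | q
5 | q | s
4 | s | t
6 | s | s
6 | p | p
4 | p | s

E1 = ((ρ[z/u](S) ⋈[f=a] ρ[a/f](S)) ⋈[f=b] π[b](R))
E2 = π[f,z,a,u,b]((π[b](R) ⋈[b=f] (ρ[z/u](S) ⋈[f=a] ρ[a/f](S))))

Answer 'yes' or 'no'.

E1 per-node cardinality:
  S → 5
  ρ[z/u](S) → 5
  S → 5
  ρ[a/f](S) → 5
  (ρ[z/u](S) ⋈[f=a] ρ[a/f](S)) → 11
  R → 5
  π[b](R) → 5
  ((ρ[z/u](S) ⋈[f=a] ρ[a/f](S)) ⋈[f=b] π[b](R)) → 3
E2 per-node cardinality:
  R → 5
  π[b](R) → 5
  S → 5
  ρ[z/u](S) → 5
  S → 5
  ρ[a/f](S) → 5
  (ρ[z/u](S) ⋈[f=a] ρ[a/f](S)) → 11
  (π[b](R) ⋈[b=f] (ρ[z/u](S) ⋈[f=a] ρ[a/f](S))) → 3
  π[f,z,a,u,b]((π[b](R) ⋈[b=f] (ρ[z/u](S) ⋈[f=a] ρ[a/f](S)))) → 3

E1 and E2 produce the same multiset:
f | z | a | u | b
4 | r | 4 | r | 4
6 | r | 6 | r | 6
6 | r | 6 | r | 6

yes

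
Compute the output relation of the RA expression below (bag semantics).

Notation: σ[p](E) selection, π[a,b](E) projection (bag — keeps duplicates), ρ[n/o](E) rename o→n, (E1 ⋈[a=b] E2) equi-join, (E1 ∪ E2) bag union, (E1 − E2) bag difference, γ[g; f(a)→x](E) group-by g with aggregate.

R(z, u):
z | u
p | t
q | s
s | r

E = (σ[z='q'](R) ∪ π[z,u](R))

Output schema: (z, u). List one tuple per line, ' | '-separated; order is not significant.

Per-node cardinality:
  R → 3
  σ[z='q'](R) → 1
  R → 3
  π[z,u](R) → 3
  (σ[z='q'](R) ∪ π[z,u](R)) → 4

== RESULT ==
z | u
p | t
q | s
q | s
s | r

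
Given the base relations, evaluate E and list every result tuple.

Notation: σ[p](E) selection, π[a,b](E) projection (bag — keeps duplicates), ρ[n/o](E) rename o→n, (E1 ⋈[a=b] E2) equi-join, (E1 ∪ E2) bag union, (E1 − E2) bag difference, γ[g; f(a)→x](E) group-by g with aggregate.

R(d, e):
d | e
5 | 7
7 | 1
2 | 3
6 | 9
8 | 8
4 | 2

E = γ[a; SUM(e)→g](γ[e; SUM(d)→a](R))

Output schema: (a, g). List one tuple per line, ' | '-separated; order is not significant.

Stepwise |·|:
  R → 6
  γ[e; SUM(d)→a](R) → 6
  γ[a; SUM(e)→g](γ[e; SUM(d)→a](R)) → 6

== RESULT ==
a | g
2 | 3
4 | 2
5 | 7
6 | 9
7 | 1
8 | 8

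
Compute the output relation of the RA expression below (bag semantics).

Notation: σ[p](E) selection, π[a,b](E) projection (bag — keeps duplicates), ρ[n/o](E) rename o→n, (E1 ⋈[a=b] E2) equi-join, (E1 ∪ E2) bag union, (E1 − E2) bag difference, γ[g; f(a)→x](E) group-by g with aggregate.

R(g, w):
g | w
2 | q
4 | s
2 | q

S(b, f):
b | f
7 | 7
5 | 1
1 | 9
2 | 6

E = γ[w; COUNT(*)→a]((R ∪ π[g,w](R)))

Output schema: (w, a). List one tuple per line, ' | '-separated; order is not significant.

Row counts bottom-up:
  R → 3
  R → 3
  π[g,w](R) → 3
  (R ∪ π[g,w](R)) → 6
  γ[w; COUNT(*)→a]((R ∪ π[g,w](R))) → 2

== RESULT ==
w | a
q | 4
s | 2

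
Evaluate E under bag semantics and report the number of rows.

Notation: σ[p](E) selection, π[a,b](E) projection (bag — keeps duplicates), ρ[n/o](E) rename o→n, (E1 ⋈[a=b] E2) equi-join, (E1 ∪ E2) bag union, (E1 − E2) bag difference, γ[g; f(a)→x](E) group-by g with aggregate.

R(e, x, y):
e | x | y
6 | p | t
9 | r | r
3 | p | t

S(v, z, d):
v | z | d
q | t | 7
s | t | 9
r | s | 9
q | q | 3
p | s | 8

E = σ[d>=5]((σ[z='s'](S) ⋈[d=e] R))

Row counts bottom-up:
  S → 5
  σ[z='s'](S) → 2
  R → 3
  (σ[z='s'](S) ⋈[d=e] R) → 1
  σ[d>=5]((σ[z='s'](S) ⋈[d=e] R)) → 1

|E| = 1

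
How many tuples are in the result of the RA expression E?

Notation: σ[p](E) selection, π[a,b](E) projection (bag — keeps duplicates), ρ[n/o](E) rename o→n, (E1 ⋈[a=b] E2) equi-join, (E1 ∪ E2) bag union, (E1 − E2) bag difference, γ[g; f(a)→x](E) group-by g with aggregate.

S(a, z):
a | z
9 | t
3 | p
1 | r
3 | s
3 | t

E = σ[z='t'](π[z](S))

Stepwise |·|:
  S → 5
  π[z](S) → 5
  σ[z='t'](π[z](S)) → 2

|E| = 2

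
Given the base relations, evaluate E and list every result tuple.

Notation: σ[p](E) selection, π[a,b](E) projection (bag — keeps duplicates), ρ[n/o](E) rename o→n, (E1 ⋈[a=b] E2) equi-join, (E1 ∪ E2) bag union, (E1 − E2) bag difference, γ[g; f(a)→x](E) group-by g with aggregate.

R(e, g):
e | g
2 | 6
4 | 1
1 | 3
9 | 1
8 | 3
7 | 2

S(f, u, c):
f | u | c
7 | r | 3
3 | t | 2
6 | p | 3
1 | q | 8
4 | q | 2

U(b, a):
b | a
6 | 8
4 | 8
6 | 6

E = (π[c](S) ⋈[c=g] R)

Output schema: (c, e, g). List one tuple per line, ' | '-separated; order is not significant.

Subexpression sizes:
  S → 5
  π[c](S) → 5
  R → 6
  (π[c](S) ⋈[c=g] R) → 6

== RESULT ==
c | e | g
2 | 7 | 2
2 | 7 | 2
3 | 1 | 3
3 | 1 | 3
3 | 8 | 3
3 | 8 | 3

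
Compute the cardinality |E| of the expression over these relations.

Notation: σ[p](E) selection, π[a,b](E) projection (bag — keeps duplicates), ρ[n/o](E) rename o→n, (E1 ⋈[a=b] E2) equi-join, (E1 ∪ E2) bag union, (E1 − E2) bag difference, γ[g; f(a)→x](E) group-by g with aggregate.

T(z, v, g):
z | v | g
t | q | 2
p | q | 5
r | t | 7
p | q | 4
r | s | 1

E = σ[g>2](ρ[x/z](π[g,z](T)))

Row counts bottom-up:
  T → 5
  π[g,z](T) → 5
  ρ[x/z](π[g,z](T)) → 5
  σ[g>2](ρ[x/z](π[g,z](T))) → 3

|E| = 3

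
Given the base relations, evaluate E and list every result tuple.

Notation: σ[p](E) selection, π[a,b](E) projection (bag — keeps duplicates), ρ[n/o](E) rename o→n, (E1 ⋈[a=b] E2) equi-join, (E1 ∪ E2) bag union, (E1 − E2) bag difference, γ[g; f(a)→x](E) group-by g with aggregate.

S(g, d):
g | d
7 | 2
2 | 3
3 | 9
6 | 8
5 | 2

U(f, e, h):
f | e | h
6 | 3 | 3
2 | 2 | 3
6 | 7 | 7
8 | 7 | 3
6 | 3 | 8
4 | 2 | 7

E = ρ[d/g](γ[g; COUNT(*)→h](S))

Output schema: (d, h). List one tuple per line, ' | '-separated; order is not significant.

Per-node cardinality:
  S → 5
  γ[g; COUNT(*)→h](S) → 5
  ρ[d/g](γ[g; COUNT(*)→h](S)) → 5

== RESULT ==
d | h
2 | 1
3 | 1
5 | 1
6 | 1
7 | 1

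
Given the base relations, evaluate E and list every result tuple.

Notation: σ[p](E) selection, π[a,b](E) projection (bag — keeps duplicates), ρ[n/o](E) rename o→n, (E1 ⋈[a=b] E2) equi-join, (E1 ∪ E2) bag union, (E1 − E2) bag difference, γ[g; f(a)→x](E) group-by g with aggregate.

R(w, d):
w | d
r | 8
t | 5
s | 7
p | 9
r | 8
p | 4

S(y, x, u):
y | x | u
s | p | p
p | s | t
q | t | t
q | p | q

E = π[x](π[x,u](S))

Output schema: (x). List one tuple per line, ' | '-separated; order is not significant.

Row counts bottom-up:
  S → 4
  π[x,u](S) → 4
  π[x](π[x,u](S)) → 4

== RESULT ==
x
p
p
s
t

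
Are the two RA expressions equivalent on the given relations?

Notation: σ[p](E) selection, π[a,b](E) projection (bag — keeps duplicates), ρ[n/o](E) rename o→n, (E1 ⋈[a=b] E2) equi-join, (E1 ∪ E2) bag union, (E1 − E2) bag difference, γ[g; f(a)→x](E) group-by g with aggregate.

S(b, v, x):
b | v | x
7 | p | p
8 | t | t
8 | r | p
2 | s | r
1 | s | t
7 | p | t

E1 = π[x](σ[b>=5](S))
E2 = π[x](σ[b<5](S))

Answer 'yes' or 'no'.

E1 row counts bottom-up:
  S → 6
  σ[b>=5](S) → 4
  π[x](σ[b>=5](S)) → 4
E2 row counts bottom-up:
  S → 6
  σ[b<5](S) → 2
  π[x](σ[b<5](S)) → 2

E1 result:
x
p
p
t
t
E2 result:
x
r
t
Witness: ('p',) appears 2× in E1 but 0× in E2.

no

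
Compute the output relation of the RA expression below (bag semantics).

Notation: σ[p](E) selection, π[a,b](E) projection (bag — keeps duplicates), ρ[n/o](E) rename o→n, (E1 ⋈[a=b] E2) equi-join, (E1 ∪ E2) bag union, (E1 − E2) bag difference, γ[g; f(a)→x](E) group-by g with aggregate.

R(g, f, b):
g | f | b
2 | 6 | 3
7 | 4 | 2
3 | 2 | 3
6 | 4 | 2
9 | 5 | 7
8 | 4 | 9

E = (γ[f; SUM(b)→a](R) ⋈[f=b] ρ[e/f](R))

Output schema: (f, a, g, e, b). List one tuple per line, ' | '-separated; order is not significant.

Subexpression sizes:
  R → 6
  γ[f; SUM(b)→a](R) → 4
  R → 6
  ρ[e/f](R) → 6
  (γ[f; SUM(b)→a](R) ⋈[f=b] ρ[e/f](R)) → 2

== RESULT ==
f | a | g | e | b
2 | 3 | 6 | 4 | 2
2 | 3 | 7 | 4 | 2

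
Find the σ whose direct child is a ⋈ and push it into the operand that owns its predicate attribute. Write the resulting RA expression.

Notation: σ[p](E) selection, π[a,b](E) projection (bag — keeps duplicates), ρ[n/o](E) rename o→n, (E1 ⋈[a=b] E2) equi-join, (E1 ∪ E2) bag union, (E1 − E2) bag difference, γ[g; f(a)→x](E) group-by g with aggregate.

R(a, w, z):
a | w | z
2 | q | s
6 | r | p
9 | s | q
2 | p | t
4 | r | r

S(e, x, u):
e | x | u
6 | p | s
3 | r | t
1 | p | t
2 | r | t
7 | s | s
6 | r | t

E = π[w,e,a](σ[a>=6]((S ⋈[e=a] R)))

σ filters on a, owned by the right side.
E' = π[w,e,a]((S ⋈[e=a] σ[a>=6](R)))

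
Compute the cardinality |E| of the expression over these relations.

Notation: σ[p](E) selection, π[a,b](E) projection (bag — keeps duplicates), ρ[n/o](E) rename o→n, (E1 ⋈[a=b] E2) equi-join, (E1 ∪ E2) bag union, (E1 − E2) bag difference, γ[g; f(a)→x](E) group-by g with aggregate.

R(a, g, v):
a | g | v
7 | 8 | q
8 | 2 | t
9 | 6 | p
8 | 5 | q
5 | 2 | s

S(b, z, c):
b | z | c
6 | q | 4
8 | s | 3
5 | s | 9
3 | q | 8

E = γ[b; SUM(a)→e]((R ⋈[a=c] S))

Per-node cardinality:
  R → 5
  S → 4
  (R ⋈[a=c] S) → 3
  γ[b; SUM(a)→e]((R ⋈[a=c] S)) → 2

|E| = 2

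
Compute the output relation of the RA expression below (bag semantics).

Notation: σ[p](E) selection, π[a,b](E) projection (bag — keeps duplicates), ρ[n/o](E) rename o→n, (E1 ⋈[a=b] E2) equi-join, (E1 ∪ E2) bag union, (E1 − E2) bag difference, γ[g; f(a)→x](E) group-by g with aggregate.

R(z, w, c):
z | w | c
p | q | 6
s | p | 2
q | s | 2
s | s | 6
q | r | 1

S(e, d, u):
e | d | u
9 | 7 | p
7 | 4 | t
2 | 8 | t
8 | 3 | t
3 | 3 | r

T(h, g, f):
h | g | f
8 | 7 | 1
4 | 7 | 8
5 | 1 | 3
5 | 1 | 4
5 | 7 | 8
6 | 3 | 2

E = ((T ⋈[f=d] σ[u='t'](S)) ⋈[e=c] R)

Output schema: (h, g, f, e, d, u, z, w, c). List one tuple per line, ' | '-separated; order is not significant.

Row counts bottom-up:
  T → 6
  S → 5
  σ[u='t'](S) → 3
  (T ⋈[f=d] σ[u='t'](S)) → 4
  R → 5
  ((T ⋈[f=d] σ[u='t'](S)) ⋈[e=c] R) → 4

== RESULT ==
h | g | f | e | d | u | z | w | c
4 | 7 | 8 | 2 | 8 | t | q | s | 2
4 | 7 | 8 | 2 | 8 | t | s | p | 2
5 | 7 | 8 | 2 | 8 | t | q | s | 2
5 | 7 | 8 | 2 | 8 | t | s | p | 2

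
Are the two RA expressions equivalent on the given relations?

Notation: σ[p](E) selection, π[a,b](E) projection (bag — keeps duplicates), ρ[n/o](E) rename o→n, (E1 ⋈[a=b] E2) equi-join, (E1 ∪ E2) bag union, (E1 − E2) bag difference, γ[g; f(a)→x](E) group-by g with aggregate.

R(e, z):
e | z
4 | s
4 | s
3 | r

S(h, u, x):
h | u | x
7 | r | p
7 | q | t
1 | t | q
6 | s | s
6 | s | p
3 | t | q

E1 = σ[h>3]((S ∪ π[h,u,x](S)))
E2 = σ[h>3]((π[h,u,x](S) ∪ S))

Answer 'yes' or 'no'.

E1 subexpression sizes:
  S → 6
  S → 6
  π[h,u,x](S) → 6
  (S ∪ π[h,u,x](S)) → 12
  σ[h>3]((S ∪ π[h,u,x](S))) → 8
E2 subexpression sizes:
  S → 6
  π[h,u,x](S) → 6
  S → 6
  (π[h,u,x](S) ∪ S) → 12
  σ[h>3]((π[h,u,x](S) ∪ S)) → 8

E1 and E2 produce the same multiset:
h | u | x
6 | s | p
6 | s | p
6 | s | s
6 | s | s
7 | q | t
7 | q | t
7 | r | p
7 | r | p

yes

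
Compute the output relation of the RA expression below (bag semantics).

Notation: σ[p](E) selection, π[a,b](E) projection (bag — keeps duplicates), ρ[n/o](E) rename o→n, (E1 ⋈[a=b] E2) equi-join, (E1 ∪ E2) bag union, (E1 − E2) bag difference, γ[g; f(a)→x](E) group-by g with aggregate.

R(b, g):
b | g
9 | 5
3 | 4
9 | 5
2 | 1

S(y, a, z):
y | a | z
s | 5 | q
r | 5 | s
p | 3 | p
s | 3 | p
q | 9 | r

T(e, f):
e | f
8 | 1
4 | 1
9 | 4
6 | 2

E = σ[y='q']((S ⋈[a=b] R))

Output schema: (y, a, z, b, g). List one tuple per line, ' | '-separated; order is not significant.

Subexpression sizes:
  S → 5
  R → 4
  (S ⋈[a=b] R) → 4
  σ[y='q']((S ⋈[a=b] R)) → 2

== RESULT ==
y | a | z | b | g
q | 9 | r | 9 | 5
q | 9 | r | 9 | 5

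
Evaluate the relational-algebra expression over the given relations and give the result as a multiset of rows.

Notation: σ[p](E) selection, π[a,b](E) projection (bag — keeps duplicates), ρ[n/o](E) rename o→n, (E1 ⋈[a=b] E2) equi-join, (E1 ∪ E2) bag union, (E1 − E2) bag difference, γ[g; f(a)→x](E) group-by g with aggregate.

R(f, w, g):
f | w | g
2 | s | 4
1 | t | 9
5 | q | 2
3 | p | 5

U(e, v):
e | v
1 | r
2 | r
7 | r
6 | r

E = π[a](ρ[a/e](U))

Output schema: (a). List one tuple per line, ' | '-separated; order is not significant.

Row counts bottom-up:
  U → 4
  ρ[a/e](U) → 4
  π[a](ρ[a/e](U)) → 4

== RESULT ==
a
1
2
6
7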